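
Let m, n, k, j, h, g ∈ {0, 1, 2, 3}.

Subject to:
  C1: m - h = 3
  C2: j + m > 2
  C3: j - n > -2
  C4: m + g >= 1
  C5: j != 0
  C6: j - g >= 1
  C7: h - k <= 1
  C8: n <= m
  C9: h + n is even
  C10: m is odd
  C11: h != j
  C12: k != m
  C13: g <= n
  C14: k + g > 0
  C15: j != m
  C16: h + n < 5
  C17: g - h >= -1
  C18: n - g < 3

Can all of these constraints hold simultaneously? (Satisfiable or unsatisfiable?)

Satisfiable

The assignment m = 3, n = 2, k = 2, j = 2, h = 0, g = 0 works:
  constraint 1 holds since m - h = 3.
  constraint 2 holds since j + m = 5.
The rest check out directly.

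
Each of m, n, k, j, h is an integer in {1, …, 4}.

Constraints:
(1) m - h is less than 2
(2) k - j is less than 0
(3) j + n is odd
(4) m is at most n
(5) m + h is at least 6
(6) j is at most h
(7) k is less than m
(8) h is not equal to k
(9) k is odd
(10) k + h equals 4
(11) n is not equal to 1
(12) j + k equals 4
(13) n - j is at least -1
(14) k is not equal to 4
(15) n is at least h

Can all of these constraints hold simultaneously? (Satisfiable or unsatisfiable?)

Take m = 3, n = 4, k = 1, j = 3, h = 3. Then constraint 1: m - h = 0; constraint 2: k - j = -2; constraint 5: m + h = 6, and every other listed constraint is also met.

Satisfiable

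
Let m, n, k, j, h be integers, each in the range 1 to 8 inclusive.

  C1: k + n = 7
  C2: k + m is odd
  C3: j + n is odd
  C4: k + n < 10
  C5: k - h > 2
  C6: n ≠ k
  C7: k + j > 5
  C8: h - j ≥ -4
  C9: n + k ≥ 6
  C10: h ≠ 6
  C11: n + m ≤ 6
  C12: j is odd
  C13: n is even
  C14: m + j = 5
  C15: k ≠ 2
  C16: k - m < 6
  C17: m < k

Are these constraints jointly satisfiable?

Satisfiable

Take m = 2, n = 2, k = 5, j = 3, h = 2. Then constraint 1: k + n = 7; constraint 4: k + n = 7, and every other listed constraint is also met.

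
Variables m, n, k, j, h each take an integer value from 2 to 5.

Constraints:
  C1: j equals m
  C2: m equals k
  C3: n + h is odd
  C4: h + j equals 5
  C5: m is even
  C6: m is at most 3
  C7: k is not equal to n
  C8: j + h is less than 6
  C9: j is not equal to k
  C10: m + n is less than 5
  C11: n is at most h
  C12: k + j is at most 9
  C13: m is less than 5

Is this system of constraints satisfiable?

Unsatisfiable

From constraints 1 and 2, j = m = k, so j = k. But constraint 9 says j ≠ k. Contradiction.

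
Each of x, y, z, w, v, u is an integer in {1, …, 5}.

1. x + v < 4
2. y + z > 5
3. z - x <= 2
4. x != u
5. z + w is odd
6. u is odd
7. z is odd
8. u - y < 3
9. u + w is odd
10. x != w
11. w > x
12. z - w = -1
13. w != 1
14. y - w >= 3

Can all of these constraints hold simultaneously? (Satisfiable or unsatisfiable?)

Setting (x, y, z, w, v, u) = (1, 5, 1, 2, 1, 5) satisfies everything: constraint 1: x + v = 2; constraint 2: y + z = 6, and the others follow.

Satisfiable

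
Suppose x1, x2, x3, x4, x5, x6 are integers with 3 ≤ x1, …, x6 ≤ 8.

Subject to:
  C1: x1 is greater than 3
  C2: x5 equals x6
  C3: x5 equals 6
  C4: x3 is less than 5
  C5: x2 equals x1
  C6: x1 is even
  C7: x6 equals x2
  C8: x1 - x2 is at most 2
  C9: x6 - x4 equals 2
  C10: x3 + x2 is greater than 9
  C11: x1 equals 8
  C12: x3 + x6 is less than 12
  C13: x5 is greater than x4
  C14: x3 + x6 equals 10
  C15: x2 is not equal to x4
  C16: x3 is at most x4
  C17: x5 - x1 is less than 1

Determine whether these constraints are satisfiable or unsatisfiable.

Constraint 3 fixes x5 = 6 and constraint 11 fixes x1 = 8. Constraints 2, 5, and 7 give x5 = x6 = x2 = x1, so x5 = x1. But 6 ≠ 8 — contradiction.

Unsatisfiable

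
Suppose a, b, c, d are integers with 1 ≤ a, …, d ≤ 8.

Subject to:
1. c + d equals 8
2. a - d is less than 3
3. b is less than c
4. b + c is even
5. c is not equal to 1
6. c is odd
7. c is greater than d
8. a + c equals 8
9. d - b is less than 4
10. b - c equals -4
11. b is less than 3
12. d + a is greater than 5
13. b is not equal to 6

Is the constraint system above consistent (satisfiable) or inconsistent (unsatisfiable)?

Take a = 3, b = 1, c = 5, d = 3. Then constraint 1: c + d = 8; constraint 2: a - d = 0; constraint 8: a + c = 8, and every other listed constraint is also met.

Satisfiable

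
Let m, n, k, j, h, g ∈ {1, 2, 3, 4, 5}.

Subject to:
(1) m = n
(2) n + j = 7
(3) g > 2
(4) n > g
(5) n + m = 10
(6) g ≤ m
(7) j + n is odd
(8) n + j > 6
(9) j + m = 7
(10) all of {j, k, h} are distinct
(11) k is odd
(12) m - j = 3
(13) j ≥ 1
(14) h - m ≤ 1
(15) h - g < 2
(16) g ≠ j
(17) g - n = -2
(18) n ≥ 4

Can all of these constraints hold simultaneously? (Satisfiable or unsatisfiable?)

Satisfiable

Take m = 5, n = 5, k = 1, j = 2, h = 4, g = 3. Then constraint 2: n + j = 7; constraint 5: n + m = 10; constraint 8: n + j = 7, and every other listed constraint is also met.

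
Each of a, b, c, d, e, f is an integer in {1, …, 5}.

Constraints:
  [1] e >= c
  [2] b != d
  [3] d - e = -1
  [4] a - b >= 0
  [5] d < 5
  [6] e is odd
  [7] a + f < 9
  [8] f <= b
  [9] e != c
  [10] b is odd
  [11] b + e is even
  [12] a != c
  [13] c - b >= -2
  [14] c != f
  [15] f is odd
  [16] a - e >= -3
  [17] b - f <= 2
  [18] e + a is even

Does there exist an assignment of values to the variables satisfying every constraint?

Try a = 3, b = 3, c = 2, d = 2, e = 3, f = 3.
Check constraint 3: d - e = -1; constraint 4: a - b = 0. The remaining constraints are straightforward to verify.

Satisfiable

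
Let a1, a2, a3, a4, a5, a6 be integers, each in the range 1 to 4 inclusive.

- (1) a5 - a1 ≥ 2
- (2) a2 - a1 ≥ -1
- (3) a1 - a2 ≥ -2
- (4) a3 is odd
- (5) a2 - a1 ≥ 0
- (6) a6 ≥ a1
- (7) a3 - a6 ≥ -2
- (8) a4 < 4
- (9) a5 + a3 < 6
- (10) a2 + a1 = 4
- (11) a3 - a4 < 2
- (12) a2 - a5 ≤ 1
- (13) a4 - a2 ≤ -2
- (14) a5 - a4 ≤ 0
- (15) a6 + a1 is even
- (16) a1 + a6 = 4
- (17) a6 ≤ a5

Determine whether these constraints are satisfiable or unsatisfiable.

Unsatisfiable

Constraints 12, 13, and 14 give a2 − a4 ≥ 2, a4 − a5 ≥ 0, a5 − a2 ≥ -1.
Adding all 3 inequalities: the left sides telescope to 0, and the right sides sum to 2 + 0 + (-1) = 1. So 0 ≥ 1, which is false.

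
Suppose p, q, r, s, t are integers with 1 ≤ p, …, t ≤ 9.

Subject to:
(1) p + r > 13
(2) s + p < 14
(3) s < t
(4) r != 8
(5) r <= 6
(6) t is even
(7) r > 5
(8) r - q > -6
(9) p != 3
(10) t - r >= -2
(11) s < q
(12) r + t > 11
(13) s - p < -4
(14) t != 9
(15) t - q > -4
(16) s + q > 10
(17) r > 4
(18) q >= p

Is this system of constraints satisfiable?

Satisfiable

Try p = 9, q = 9, r = 6, s = 3, t = 6.
Check constraint 1: p + r = 15; constraint 2: s + p = 12. The remaining constraints are straightforward to verify.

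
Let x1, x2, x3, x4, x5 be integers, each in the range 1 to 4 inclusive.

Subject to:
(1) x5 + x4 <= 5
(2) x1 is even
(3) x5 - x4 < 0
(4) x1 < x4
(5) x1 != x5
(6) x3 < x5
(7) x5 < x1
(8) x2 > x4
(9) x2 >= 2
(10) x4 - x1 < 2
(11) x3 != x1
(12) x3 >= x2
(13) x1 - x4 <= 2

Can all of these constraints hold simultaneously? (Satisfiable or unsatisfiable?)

Constraints 4, 6, 7, 8, and 12 give x2 ≤ x3, x3 < x5, x5 < x1, x1 < x4, x4 < x2. Chaining: x2 ≤ x3 < x5 < x1 < x4 < x2, which forces x2 < x2 — impossible.

Unsatisfiable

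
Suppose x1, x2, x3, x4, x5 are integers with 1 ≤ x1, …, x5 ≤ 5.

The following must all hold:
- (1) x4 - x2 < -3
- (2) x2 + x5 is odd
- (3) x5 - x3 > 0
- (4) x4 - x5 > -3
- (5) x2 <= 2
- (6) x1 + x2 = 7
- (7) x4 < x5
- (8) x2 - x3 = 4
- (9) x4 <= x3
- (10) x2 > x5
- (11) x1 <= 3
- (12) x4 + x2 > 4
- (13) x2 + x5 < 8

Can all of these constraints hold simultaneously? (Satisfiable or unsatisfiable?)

From constraint 11: x1 ≤ 3. From constraint 5: x2 ≤ 2. Hence x1 + x2 ≤ 5. But constraint 6 requires x1 + x2 = 7, and 7 > 5. Contradiction.

Unsatisfiable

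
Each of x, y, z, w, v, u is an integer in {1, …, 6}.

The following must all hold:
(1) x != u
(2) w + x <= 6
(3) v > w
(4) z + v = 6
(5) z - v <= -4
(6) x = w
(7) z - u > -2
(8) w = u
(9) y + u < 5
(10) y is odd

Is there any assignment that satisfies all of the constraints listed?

From constraints 6 and 8, x = w = u, so x = u. But constraint 1 says x ≠ u. Contradiction.

Unsatisfiable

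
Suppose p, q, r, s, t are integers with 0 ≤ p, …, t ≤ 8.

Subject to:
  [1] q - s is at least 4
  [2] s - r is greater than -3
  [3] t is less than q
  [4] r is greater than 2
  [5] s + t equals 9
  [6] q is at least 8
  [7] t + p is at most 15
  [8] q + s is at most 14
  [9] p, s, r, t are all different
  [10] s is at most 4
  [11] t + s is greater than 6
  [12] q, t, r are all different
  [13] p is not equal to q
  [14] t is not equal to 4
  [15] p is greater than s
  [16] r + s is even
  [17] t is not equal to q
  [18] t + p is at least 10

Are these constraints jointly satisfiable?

One satisfying assignment is p = 7, q = 8, r = 5, s = 3, t = 6.
For the less obvious constraints — constraint 1: q - s = 5; constraint 2: s - r = -2; constraint 5: s + t = 9 — and the others hold by inspection.

Satisfiable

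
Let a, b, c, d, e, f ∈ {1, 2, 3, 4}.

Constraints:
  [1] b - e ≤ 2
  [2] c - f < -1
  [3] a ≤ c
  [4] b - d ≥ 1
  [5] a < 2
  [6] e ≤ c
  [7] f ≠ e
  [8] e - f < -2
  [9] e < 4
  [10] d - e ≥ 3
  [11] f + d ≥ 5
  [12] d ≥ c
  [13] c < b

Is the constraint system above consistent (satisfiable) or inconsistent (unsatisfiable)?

Constraints 1, 4, and 10 give e − b ≥ -2, b − d ≥ 1, d − e ≥ 3.
Adding all 3 inequalities: the left sides telescope to 0, and the right sides sum to (-2) + 1 + 3 = 2. So 0 ≥ 2, which is false.

Unsatisfiable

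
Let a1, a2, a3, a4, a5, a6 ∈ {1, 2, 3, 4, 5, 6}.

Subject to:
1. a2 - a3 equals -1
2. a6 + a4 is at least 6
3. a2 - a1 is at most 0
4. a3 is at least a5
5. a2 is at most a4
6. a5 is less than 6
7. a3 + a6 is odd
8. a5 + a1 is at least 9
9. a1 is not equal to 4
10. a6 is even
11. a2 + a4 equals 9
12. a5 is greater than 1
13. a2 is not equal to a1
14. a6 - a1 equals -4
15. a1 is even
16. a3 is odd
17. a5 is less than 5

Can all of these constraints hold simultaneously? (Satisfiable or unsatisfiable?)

The assignment a1 = 6, a2 = 4, a3 = 5, a4 = 5, a5 = 4, a6 = 2 works:
  constraint 1 holds since a2 - a3 = -1.
  constraint 2 holds since a6 + a4 = 7.
  constraint 3 holds since a2 - a1 = -2.
The rest check out directly.

Satisfiable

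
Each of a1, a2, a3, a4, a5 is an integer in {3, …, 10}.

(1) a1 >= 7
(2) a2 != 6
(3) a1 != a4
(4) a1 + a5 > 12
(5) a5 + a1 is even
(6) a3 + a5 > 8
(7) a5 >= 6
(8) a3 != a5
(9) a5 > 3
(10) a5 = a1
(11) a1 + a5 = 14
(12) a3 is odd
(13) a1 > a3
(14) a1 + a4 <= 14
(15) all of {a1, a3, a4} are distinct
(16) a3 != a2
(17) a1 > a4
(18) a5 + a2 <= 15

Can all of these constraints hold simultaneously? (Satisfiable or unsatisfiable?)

One satisfying assignment is a1 = 7, a2 = 5, a3 = 3, a4 = 5, a5 = 7.
For the less obvious constraints — constraint 4: a1 + a5 = 14; constraint 6: a3 + a5 = 10 — and the others hold by inspection.

Satisfiable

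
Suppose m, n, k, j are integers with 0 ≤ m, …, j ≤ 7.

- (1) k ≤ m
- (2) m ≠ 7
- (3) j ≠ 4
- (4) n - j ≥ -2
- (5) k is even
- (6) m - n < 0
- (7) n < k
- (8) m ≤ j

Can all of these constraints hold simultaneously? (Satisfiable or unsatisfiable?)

Constraints 1, 6, and 7 give m < n, n < k, k ≤ m. Chaining: m < n < k ≤ m, which forces m < m — impossible.

Unsatisfiable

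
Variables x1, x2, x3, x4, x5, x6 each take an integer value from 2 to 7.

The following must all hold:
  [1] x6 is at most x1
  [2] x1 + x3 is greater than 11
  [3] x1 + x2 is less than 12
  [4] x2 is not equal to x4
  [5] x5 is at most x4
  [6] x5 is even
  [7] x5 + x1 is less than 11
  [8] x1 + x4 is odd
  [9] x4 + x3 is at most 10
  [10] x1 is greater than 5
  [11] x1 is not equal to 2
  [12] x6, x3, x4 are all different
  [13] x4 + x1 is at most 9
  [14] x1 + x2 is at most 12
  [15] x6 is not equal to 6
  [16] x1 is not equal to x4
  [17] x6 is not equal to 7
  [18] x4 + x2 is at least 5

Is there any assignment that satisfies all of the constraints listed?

Satisfiable

Setting (x1, x2, x3, x4, x5, x6) = (6, 4, 6, 3, 2, 5) satisfies everything: constraint 2: x1 + x3 = 12; constraint 3: x1 + x2 = 10; constraint 7: x5 + x1 = 8, and the others follow.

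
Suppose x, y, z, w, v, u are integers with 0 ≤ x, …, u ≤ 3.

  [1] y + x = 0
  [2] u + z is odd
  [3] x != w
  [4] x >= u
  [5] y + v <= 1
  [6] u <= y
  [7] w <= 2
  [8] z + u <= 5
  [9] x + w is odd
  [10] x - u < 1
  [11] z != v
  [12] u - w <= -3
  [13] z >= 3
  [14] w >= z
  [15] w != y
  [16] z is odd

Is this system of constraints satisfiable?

From constraints 13 and 14: w ≥ z and z ≥ 3, so w ≥ 3. From constraint 7: w ≤ 2. But 2 < 3, so no value of w works.

Unsatisfiable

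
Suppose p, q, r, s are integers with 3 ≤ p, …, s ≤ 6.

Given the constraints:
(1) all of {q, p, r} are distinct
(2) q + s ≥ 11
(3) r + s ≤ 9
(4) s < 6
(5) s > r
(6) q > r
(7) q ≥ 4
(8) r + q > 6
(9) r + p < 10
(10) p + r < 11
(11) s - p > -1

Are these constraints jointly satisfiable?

Setting (p, q, r, s) = (5, 6, 3, 5) satisfies everything: constraint 2: q + s = 11; constraint 3: r + s = 8; constraint 8: r + q = 9, and the others follow.

Satisfiable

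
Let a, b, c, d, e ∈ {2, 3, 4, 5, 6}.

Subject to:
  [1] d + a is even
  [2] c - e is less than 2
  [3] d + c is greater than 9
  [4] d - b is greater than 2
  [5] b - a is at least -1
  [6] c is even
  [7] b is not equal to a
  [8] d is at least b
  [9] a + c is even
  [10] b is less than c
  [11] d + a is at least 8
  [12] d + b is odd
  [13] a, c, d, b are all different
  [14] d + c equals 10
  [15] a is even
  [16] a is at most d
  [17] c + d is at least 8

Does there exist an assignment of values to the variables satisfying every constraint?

One satisfying assignment is a = 2, b = 3, c = 4, d = 6, e = 3.
For the less obvious constraints — constraint 2: c - e = 1; constraint 3: d + c = 10; constraint 4: d - b = 3 — and the others hold by inspection.

Satisfiable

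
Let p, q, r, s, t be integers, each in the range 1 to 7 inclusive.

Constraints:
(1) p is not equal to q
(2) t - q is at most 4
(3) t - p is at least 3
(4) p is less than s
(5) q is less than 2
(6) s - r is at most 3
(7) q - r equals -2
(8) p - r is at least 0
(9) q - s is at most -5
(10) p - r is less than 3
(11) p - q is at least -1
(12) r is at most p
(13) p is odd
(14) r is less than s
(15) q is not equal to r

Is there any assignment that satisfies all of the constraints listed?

Unsatisfiable

Constraints 2, 3, 6, 8, and 9 give r − s ≥ -3, s − q ≥ 5, q − t ≥ -4, t − p ≥ 3, p − r ≥ 0.
Adding all 5 inequalities: the left sides telescope to 0, and the right sides sum to (-3) + 5 + (-4) + 3 + 0 = 1. So 0 ≥ 1, which is false.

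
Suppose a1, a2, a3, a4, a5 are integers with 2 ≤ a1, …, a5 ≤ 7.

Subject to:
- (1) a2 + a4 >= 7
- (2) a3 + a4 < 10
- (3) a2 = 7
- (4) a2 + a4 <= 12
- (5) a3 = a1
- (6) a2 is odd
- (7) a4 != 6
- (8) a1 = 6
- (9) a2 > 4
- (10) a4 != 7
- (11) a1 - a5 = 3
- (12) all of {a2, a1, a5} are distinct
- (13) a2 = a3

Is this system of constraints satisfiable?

Unsatisfiable

Constraint 3 fixes a2 = 7 and constraint 8 fixes a1 = 6. Constraints 5 and 13 give a2 = a3 = a1, so a2 = a1. But 7 ≠ 6 — contradiction.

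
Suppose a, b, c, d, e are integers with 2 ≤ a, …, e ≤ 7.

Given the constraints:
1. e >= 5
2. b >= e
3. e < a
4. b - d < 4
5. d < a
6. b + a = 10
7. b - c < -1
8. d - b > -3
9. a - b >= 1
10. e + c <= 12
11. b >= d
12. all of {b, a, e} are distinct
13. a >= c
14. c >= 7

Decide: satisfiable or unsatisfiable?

From constraints 1 and 2: b ≥ e ≥ 5. From constraints 13 and 14: a ≥ c ≥ 7. Hence b + a ≥ 12. But constraint 6 requires b + a = 10, and 10 < 12. Contradiction.

Unsatisfiable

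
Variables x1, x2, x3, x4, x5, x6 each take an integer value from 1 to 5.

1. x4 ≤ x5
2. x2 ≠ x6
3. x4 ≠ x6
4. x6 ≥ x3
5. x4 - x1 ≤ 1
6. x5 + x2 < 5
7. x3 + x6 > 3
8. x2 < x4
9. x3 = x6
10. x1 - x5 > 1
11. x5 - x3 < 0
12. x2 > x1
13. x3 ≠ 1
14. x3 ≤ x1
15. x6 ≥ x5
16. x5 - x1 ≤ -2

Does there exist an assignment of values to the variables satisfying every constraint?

Constraints 1, 8, 11, 12, and 14 give x2 < x4, x4 ≤ x5, x5 < x3, x3 ≤ x1, x1 < x2. Chaining: x2 < x4 ≤ x5 < x3 ≤ x1 < x2, which forces x2 < x2 — impossible.

Unsatisfiable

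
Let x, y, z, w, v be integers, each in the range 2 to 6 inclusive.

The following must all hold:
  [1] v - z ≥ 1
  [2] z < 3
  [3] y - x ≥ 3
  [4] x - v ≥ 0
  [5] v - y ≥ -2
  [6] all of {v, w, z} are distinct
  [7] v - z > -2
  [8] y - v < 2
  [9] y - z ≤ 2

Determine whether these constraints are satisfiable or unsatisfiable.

Unsatisfiable

Constraints 1, 3, 4, and 9 give y − x ≥ 3, x − v ≥ 0, v − z ≥ 1, z − y ≥ -2.
Adding all 4 inequalities: the left sides telescope to 0, and the right sides sum to 3 + 0 + 1 + (-2) = 2. So 0 ≥ 2, which is false.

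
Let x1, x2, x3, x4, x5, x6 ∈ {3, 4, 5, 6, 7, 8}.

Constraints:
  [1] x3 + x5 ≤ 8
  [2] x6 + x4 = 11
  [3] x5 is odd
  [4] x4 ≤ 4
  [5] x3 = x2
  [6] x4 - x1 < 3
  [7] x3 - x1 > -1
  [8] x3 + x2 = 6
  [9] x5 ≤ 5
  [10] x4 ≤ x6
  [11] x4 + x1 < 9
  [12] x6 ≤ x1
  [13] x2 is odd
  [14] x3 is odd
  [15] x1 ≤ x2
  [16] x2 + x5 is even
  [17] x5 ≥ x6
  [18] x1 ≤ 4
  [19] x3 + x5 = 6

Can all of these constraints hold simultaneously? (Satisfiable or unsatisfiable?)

Unsatisfiable

From constraints 9 and 17: x6 ≤ x5 ≤ 5. From constraint 4: x4 ≤ 4. Hence x6 + x4 ≤ 9. But constraint 2 requires x6 + x4 = 11, and 11 > 9. Contradiction.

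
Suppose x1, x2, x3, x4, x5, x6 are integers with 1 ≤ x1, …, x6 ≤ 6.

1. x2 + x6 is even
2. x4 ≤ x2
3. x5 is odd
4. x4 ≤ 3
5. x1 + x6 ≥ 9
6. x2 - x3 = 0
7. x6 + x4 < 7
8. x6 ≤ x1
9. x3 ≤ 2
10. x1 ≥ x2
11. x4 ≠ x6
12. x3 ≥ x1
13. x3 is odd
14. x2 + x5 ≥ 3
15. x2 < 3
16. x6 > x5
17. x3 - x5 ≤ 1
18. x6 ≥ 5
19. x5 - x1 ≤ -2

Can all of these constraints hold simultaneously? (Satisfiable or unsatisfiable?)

From constraints 8 and 18: x1 ≥ x6 and x6 ≥ 5, so x1 ≥ 5. From constraints 9 and 12: x1 ≤ x3 and x3 ≤ 2, so x1 ≤ 2. But 2 < 5, so no value of x1 works.

Unsatisfiable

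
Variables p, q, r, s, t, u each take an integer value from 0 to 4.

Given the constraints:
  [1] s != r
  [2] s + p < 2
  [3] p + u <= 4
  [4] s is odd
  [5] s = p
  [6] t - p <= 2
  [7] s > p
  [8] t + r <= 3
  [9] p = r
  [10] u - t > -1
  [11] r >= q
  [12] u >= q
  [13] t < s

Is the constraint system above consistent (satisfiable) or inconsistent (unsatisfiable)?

Unsatisfiable

From constraints 5 and 9, s = p = r, so s = r. But constraint 1 says s ≠ r. Contradiction.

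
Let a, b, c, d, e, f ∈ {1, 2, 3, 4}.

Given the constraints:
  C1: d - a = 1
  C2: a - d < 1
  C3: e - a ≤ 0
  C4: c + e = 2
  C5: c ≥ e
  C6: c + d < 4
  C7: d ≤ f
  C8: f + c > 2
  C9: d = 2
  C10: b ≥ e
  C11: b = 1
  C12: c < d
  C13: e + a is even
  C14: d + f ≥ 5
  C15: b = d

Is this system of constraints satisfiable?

Unsatisfiable

Constraint 11 fixes b = 1 and constraint 9 fixes d = 2, but constraint 15 requires b = d. Since 1 ≠ 2, contradiction.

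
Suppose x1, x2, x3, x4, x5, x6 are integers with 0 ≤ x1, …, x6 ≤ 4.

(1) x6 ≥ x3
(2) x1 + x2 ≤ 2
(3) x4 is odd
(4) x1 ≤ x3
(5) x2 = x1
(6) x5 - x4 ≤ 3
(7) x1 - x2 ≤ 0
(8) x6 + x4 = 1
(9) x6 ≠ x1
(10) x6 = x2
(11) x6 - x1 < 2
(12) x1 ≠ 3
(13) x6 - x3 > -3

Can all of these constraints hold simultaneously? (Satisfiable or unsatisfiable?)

From constraints 5 and 10, x6 = x2 = x1, so x6 = x1. But constraint 9 says x6 ≠ x1. Contradiction.

Unsatisfiable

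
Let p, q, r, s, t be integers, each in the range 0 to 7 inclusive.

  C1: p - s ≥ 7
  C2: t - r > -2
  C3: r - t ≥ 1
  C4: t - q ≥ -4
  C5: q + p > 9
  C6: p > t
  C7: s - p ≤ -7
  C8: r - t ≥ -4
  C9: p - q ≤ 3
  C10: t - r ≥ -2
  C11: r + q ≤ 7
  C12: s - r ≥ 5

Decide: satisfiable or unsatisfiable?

Constraints 4, 7, 8, 9, and 12 give s − r ≥ 5, r − t ≥ -4, t − q ≥ -4, q − p ≥ -3, p − s ≥ 7.
Adding all 5 inequalities: the left sides telescope to 0, and the right sides sum to 5 + (-4) + (-4) + (-3) + 7 = 1. So 0 ≥ 1, which is false.

Unsatisfiable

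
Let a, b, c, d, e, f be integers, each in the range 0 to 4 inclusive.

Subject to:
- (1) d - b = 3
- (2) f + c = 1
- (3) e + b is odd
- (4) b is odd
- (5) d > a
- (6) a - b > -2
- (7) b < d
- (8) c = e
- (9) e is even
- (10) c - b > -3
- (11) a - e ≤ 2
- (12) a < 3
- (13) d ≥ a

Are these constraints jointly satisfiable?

Satisfiable

Take a = 0, b = 1, c = 0, d = 4, e = 0, f = 1. Then constraint 1: d - b = 3; constraint 2: f + c = 1, and every other listed constraint is also met.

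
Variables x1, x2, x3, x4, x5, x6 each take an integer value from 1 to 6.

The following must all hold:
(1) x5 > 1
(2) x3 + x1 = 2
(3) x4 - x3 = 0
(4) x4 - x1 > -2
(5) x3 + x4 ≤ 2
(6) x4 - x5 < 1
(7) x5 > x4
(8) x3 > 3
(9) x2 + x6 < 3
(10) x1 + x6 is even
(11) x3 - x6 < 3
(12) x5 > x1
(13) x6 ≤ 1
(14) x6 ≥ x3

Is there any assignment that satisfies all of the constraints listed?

Unsatisfiable

From constraint 8: x3 ≥ 4. From constraints 13 and 14: x3 ≤ x6 and x6 ≤ 1, so x3 ≤ 1. But 1 < 4, so no value of x3 works.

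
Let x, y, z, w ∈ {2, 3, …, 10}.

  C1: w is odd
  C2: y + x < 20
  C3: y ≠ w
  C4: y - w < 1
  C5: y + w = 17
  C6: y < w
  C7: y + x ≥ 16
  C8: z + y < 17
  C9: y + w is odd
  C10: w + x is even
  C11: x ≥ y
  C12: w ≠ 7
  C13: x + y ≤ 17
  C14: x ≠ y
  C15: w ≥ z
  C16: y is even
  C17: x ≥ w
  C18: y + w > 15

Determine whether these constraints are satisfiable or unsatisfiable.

One satisfying assignment is x = 9, y = 8, z = 8, w = 9.
For the less obvious constraints — constraint 2: y + x = 17; constraint 4: y - w = -1; constraint 5: y + w = 17 — and the others hold by inspection.

Satisfiable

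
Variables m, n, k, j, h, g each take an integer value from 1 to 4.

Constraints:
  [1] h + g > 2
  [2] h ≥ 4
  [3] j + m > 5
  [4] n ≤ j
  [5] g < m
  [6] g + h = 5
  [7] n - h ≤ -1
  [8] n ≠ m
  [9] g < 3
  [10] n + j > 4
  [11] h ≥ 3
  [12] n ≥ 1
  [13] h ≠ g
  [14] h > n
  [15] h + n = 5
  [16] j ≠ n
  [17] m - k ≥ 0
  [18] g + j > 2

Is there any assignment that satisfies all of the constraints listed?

One satisfying assignment is m = 4, n = 1, k = 2, j = 4, h = 4, g = 1.
For the less obvious constraints — constraint 1: h + g = 5; constraint 3: j + m = 8 — and the others hold by inspection.

Satisfiable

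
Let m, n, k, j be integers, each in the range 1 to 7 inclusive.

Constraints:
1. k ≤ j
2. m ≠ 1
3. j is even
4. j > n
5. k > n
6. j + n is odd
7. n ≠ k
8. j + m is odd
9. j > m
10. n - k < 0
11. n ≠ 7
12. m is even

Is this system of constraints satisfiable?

Constraint 3 makes j even and constraint 12 makes m even, so j + m must be even. Constraint 8 says j + m is odd — contradiction.

Unsatisfiable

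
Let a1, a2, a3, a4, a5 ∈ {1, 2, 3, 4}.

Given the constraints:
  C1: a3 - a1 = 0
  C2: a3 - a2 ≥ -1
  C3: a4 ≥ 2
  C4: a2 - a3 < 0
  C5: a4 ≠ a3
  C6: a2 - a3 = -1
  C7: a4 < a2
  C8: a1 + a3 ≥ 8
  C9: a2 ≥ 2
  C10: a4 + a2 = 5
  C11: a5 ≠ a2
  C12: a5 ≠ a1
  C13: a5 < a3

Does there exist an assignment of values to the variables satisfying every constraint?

Satisfiable

The assignment a1 = 4, a2 = 3, a3 = 4, a4 = 2, a5 = 2 works:
  constraint 1 holds since a3 - a1 = 0.
  constraint 2 holds since a3 - a2 = 1.
  constraint 4 holds since a2 - a3 = -1.
The rest check out directly.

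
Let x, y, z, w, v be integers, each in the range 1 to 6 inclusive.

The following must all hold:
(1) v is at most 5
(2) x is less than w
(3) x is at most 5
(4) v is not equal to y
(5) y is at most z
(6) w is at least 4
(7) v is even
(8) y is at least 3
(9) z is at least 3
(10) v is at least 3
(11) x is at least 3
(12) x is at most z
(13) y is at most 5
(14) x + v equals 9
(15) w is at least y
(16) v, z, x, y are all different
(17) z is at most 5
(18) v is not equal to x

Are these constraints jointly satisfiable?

Constraints 1, 3, 8, 9, 10, 11, 13, and 17 confine each of v, z, x, y to the 3 values {3, …, 5}.
Constraint 16 requires all 4 of them to be distinct, but only 3 values are available — impossible by the pigeonhole principle.

Unsatisfiable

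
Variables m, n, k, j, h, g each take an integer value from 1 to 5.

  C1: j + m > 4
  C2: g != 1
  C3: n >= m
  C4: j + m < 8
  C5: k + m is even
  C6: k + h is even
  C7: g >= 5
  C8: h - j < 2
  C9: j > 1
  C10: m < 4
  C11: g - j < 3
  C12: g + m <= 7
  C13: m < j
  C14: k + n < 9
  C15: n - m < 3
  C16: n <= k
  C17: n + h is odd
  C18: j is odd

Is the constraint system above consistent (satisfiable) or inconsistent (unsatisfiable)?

Satisfiable

One satisfying assignment is m = 1, n = 2, k = 5, j = 5, h = 5, g = 5.
For the less obvious constraints — constraint 1: j + m = 6; constraint 4: j + m = 6 — and the others hold by inspection.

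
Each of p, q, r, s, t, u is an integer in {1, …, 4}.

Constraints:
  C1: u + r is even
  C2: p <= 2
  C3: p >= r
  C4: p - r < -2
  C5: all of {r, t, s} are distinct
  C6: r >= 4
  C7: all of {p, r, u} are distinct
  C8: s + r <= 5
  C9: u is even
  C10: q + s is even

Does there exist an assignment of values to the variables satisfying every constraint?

From constraint 6: r ≥ 4. From constraints 2 and 3: r ≤ p and p ≤ 2, so r ≤ 2. But 2 < 4, so no value of r works.

Unsatisfiable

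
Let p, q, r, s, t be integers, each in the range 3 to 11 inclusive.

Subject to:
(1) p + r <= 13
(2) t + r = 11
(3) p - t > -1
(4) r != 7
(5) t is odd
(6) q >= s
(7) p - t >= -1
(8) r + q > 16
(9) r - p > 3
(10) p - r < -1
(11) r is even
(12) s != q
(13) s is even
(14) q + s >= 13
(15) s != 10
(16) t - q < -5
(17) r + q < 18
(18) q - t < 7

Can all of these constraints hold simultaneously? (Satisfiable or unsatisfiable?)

Satisfiable

Setting (p, q, r, s, t) = (4, 9, 8, 6, 3) satisfies everything: constraint 1: p + r = 12; constraint 2: t + r = 11; constraint 3: p - t = 1, and the others follow.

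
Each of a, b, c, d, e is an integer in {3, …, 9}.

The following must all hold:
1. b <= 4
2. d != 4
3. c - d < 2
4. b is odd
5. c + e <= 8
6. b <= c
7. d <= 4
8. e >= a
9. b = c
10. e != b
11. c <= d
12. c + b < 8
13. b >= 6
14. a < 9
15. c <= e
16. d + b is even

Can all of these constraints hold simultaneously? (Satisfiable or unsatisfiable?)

From constraints 6 and 13: c ≥ b and b ≥ 6, so c ≥ 6. From constraints 7 and 11: c ≤ d and d ≤ 4, so c ≤ 4. But 4 < 6, so no value of c works.

Unsatisfiable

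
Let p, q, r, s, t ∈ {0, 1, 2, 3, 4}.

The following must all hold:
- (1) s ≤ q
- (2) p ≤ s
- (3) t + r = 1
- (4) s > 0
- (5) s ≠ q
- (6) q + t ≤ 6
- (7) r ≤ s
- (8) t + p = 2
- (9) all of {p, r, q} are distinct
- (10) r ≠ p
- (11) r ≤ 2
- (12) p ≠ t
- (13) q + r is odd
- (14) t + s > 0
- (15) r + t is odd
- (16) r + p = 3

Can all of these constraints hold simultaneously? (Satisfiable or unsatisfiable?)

Setting (p, q, r, s, t) = (2, 4, 1, 2, 0) satisfies everything: constraint 3: t + r = 1; constraint 6: q + t = 4; constraint 8: t + p = 2, and the others follow.

Satisfiable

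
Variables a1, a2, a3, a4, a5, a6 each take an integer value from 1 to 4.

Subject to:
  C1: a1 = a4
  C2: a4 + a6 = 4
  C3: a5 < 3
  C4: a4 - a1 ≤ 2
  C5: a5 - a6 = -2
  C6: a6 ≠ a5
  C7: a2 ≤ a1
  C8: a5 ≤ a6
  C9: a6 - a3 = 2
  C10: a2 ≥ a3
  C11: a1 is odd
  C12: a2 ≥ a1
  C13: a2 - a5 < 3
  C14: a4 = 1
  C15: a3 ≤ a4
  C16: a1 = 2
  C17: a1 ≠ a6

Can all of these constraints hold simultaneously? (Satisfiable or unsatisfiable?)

Constraint 16 fixes a1 = 2 and constraint 14 fixes a4 = 1, but constraint 1 requires a1 = a4. Since 2 ≠ 1, contradiction.

Unsatisfiable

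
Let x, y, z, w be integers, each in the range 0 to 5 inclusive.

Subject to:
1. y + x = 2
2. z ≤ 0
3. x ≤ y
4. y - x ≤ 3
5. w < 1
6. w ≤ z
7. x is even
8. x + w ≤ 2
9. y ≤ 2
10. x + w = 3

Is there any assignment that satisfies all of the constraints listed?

From constraints 3 and 9: x ≤ y ≤ 2. From constraints 2 and 6: w ≤ z ≤ 0. Hence x + w ≤ 2. But constraint 10 requires x + w = 3, and 3 > 2. Contradiction.

Unsatisfiable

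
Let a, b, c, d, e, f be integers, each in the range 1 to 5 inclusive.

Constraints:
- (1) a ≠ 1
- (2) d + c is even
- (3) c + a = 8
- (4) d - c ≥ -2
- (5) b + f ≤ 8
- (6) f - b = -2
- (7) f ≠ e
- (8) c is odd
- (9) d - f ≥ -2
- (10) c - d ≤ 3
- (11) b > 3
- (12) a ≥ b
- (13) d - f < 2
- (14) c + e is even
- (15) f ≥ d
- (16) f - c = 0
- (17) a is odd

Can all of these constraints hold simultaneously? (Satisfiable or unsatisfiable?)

The assignment a = 5, b = 5, c = 3, d = 3, e = 1, f = 3 works:
  constraint 3 holds since c + a = 8.
  constraint 4 holds since d - c = 0.
  constraint 5 holds since b + f = 8.
The rest check out directly.

Satisfiable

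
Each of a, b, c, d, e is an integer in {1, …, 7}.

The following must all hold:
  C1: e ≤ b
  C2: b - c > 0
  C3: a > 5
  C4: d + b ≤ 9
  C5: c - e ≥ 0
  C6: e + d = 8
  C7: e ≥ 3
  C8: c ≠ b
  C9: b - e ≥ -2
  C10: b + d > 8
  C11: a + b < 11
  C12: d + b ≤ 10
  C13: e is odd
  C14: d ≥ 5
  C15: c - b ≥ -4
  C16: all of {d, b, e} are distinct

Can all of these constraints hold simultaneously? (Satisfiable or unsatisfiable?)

Satisfiable

One satisfying assignment is a = 6, b = 4, c = 3, d = 5, e = 3.
For the less obvious constraints — constraint 2: b - c = 1; constraint 4: d + b = 9; constraint 5: c - e = 0 — and the others hold by inspection.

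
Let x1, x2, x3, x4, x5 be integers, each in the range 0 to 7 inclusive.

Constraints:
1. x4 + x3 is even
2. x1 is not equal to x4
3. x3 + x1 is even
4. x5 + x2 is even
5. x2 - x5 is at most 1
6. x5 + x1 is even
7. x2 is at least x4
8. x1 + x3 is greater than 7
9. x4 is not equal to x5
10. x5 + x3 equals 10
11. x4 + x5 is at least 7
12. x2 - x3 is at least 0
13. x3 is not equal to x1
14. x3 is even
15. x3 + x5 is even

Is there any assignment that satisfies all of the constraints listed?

Satisfiable

The assignment x1 = 6, x2 = 6, x3 = 4, x4 = 4, x5 = 6 works:
  constraint 5 holds since x2 - x5 = 0.
  constraint 8 holds since x1 + x3 = 10.
  constraint 10 holds since x5 + x3 = 10.
The rest check out directly.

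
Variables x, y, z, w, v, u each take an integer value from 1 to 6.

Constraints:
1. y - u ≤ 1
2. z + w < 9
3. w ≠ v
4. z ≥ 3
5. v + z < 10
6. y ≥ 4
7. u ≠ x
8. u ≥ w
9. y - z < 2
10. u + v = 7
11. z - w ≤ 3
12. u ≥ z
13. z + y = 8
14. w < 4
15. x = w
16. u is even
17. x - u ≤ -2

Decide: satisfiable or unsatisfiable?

Satisfiable

Try x = 2, y = 4, z = 4, w = 2, v = 3, u = 4.
Check constraint 1: y - u = 0; constraint 2: z + w = 6; constraint 5: v + z = 7. The remaining constraints are straightforward to verify.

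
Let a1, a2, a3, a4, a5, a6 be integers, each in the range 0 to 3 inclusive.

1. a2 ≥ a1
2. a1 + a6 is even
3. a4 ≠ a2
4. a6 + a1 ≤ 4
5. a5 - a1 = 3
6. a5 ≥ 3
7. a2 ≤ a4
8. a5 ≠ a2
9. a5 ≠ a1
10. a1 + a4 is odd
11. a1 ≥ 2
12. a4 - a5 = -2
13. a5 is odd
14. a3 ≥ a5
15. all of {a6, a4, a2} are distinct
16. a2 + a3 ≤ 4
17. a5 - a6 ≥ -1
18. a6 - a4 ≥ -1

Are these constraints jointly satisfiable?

From constraints 1 and 11: a2 ≥ a1 ≥ 2. From constraints 6 and 14: a3 ≥ a5 ≥ 3. Hence a2 + a3 ≥ 5. But constraint 16 requires a2 + a3 ≤ 4, and 4 < 5. Contradiction.

Unsatisfiable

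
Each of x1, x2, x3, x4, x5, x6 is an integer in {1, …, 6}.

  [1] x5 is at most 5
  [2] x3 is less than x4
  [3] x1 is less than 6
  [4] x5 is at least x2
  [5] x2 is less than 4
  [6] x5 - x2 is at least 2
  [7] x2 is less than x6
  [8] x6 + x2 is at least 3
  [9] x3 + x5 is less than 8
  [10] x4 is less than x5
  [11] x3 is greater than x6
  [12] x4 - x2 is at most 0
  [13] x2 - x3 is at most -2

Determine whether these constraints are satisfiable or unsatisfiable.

Constraints 2, 7, 11, and 12 give x3 < x4, x4 ≤ x2, x2 < x6, x6 < x3. Chaining: x3 < x4 ≤ x2 < x6 < x3, which forces x3 < x3 — impossible.

Unsatisfiable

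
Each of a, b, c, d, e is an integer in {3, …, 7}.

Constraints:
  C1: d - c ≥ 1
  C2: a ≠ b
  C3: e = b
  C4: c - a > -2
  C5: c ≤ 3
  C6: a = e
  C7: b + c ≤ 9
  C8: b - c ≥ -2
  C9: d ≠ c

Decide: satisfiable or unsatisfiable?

From constraints 3 and 6, a = e = b, so a = b. But constraint 2 says a ≠ b. Contradiction.

Unsatisfiable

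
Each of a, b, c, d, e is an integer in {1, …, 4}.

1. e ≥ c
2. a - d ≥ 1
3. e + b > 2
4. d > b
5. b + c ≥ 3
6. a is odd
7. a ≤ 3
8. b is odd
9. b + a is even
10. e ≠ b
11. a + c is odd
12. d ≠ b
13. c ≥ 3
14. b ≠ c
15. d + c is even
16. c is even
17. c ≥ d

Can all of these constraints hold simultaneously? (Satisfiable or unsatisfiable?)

Try a = 3, b = 1, c = 4, d = 2, e = 4.
Check constraint 2: a - d = 1; constraint 3: e + b = 5; constraint 5: b + c = 5. The remaining constraints are straightforward to verify.

Satisfiable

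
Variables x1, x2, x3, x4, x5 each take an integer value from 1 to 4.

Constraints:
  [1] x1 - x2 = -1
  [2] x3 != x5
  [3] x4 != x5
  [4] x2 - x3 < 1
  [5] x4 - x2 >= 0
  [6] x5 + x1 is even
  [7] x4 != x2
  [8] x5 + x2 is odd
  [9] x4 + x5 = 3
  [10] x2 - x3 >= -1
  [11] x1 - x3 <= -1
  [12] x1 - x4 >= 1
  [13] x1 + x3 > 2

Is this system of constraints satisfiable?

Constraints 5, 10, 11, and 12 give x2 − x3 ≥ -1, x3 − x1 ≥ 1, x1 − x4 ≥ 1, x4 − x2 ≥ 0.
Adding all 4 inequalities: the left sides telescope to 0, and the right sides sum to (-1) + 1 + 1 + 0 = 1. So 0 ≥ 1, which is false.

Unsatisfiable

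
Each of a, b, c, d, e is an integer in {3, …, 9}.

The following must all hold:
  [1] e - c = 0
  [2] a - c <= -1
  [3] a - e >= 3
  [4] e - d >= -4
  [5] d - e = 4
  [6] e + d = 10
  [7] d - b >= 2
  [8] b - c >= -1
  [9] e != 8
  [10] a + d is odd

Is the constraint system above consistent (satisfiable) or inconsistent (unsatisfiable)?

Constraints 2, 3, 4, 7, and 8 give b − c ≥ -1, c − a ≥ 1, a − e ≥ 3, e − d ≥ -4, d − b ≥ 2.
Adding all 5 inequalities: the left sides telescope to 0, and the right sides sum to (-1) + 1 + 3 + (-4) + 2 = 1. So 0 ≥ 1, which is false.

Unsatisfiable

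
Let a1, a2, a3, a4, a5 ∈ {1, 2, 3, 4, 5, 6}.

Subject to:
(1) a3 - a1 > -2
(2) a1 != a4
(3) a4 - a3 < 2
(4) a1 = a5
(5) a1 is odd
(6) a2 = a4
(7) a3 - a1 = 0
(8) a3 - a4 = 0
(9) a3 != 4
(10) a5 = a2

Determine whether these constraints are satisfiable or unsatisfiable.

Unsatisfiable

From constraints 4, 6, and 10, a1 = a5 = a2 = a4, so a1 = a4. But constraint 2 says a1 ≠ a4. Contradiction.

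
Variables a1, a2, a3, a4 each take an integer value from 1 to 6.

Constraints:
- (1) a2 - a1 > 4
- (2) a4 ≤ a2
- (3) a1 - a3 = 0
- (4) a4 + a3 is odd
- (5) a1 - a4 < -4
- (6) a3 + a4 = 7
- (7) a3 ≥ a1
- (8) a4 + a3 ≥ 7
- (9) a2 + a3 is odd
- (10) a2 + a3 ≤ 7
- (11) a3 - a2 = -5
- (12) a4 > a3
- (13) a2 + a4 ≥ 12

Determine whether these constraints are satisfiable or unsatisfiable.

Satisfiable

Setting (a1, a2, a3, a4) = (1, 6, 1, 6) satisfies everything: constraint 1: a2 - a1 = 5; constraint 3: a1 - a3 = 0; constraint 5: a1 - a4 = -5, and the others follow.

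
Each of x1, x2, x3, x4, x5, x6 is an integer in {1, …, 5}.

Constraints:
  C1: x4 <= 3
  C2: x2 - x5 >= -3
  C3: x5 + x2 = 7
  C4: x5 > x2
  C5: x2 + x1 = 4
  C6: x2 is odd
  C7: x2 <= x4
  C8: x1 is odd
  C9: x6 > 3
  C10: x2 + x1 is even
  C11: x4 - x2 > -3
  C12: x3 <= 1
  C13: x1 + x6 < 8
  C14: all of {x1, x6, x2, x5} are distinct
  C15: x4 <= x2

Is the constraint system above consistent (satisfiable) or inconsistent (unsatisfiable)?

Satisfiable

The assignment x1 = 1, x2 = 3, x3 = 1, x4 = 3, x5 = 4, x6 = 5 works:
  constraint 2 holds since x2 - x5 = -1.
  constraint 3 holds since x5 + x2 = 7.
The rest check out directly.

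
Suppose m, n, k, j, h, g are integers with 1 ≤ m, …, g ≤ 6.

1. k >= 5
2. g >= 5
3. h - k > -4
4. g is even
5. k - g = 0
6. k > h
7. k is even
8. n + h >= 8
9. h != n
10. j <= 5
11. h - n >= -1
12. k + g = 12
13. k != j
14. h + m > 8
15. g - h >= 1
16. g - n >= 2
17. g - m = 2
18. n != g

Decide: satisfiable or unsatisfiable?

Satisfiable

Take m = 4, n = 3, k = 6, j = 2, h = 5, g = 6. Then constraint 3: h - k = -1; constraint 5: k - g = 0, and every other listed constraint is also met.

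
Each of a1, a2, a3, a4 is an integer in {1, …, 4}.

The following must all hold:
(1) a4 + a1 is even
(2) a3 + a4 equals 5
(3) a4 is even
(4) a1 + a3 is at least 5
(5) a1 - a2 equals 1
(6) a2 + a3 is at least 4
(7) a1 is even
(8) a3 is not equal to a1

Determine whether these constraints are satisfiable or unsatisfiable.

Setting (a1, a2, a3, a4) = (2, 1, 3, 2) satisfies everything: constraint 2: a3 + a4 = 5; constraint 4: a1 + a3 = 5, and the others follow.

Satisfiable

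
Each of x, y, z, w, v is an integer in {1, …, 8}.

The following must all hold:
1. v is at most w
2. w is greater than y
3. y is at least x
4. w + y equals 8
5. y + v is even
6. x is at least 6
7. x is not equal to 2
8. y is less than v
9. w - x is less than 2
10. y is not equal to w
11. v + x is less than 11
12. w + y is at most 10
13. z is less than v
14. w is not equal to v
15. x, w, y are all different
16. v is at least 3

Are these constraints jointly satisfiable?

Unsatisfiable

From constraints 1 and 16: w ≥ v ≥ 3. From constraints 3 and 6: y ≥ x ≥ 6. Hence w + y ≥ 9. But constraint 4 requires w + y = 8, and 8 < 9. Contradiction.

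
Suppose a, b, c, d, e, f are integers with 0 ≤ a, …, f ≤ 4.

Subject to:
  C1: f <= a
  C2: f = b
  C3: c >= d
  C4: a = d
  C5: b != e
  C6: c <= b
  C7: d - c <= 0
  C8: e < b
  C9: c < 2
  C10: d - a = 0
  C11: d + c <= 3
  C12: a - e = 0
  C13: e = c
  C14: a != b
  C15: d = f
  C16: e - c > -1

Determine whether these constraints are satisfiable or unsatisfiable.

Unsatisfiable

From constraints 2, 4, and 15, a = d = f = b, so a = b. But constraint 14 says a ≠ b. Contradiction.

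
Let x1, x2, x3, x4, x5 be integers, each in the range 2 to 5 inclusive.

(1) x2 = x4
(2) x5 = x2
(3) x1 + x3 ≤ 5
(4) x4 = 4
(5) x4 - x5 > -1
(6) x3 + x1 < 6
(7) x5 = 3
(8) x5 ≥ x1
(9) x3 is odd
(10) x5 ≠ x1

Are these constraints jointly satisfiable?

Unsatisfiable

Constraint 7 fixes x5 = 3 and constraint 4 fixes x4 = 4. Constraints 1 and 2 give x5 = x2 = x4, so x5 = x4. But 3 ≠ 4 — contradiction.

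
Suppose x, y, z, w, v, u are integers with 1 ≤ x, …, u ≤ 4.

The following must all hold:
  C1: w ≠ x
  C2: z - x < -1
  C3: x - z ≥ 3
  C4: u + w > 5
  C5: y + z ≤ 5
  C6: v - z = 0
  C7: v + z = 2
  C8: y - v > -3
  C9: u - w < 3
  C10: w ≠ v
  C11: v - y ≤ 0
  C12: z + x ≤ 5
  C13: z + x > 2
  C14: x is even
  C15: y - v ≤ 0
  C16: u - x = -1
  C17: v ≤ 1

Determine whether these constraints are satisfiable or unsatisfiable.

Satisfiable

Setting (x, y, z, w, v, u) = (4, 1, 1, 3, 1, 3) satisfies everything: constraint 2: z - x = -3; constraint 3: x - z = 3; constraint 4: u + w = 6, and the others follow.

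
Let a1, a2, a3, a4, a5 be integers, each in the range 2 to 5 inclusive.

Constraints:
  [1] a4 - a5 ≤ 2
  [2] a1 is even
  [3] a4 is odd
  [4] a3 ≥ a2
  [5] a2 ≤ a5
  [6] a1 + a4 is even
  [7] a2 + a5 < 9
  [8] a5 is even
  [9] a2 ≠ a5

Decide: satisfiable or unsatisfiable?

Constraint 2 makes a1 even and constraint 3 makes a4 odd, so a1 + a4 must be odd. Constraint 6 says a1 + a4 is even — contradiction.

Unsatisfiable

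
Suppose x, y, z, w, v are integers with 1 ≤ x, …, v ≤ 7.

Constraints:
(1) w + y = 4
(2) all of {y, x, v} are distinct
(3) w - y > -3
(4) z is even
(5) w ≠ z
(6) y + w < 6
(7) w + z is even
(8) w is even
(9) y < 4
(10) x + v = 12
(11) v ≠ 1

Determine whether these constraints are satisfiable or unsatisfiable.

Satisfiable

Take x = 7, y = 2, z = 6, w = 2, v = 5. Then constraint 1: w + y = 4; constraint 3: w - y = 0; constraint 6: y + w = 4, and every other listed constraint is also met.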